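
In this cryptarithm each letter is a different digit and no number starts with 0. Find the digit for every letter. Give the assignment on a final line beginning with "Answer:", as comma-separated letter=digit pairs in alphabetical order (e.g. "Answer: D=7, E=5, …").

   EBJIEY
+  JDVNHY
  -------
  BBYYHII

Step 1. [col 1: Y + Y ≡ I (mod 10)] several values work for Y in column 1 (Y + Y ≡ I (mod 10), carry-in 0); try Y=2 ⇒ Y=2.
Step 2. [col 1: Y + Y ≡ I (mod 10)] in column 1 we have Y+Y≡I with carry-in 0; given Y=2 and digits 2 already taken and all letters distinct, that pins I to 4 ⇒ I=4.
Step 3. [B] the sum has 7 digits but both addends have 6; that extra leading digit B is the final carry, namely 1. So B=1.
Step 4. [col 2: E + H ≡ I (mod 10)] several values work for H in column 2 (E + H ≡ I (mod 10), carry-in 0); try H=8 ⇒ H=8.
Step 5. [col 2: E + H ≡ I (mod 10)] in column 2 we have E+H≡I with carry-in 0; given H=8, I=4 and digits 1,2,4,8 already taken and all letters distinct, that pins E to 6, so E=6.
Step 6. [col 3: I + N ≡ H (mod 10)] column 3: given I=4, H=8, carry-in 1, and digits 1,2,4,6,8 already taken and all letters distinct, I+N≡H (mod 10) forces N=3, so N=3.
Step 7. [col 4: J + V ≡ Y (mod 10)] several values work for V in column 4 (J + V ≡ Y (mod 10), carry-in 0); try V=7, so V=7.
Step 8. [col 4: J + V ≡ Y (mod 10)] column 4 reads J+V+carry(0)=Y with V=7, Y=2; with digits 1,2,3,4,6,7,8 already taken and all letters distinct, the only value for J is 5 ⇒ J=5.
Step 9. [col 5: B + D ≡ Y (mod 10)] column 5: given B=1, Y=2, carry-in 1, and digits 1,2,3,4,5,6,7,8 already taken and all letters distinct, B+D≡Y (mod 10) forces D=0 ⇒ D=0.

Answer: B=1, D=0, E=6, H=8, I=4, J=5, N=3, V=7, Y=2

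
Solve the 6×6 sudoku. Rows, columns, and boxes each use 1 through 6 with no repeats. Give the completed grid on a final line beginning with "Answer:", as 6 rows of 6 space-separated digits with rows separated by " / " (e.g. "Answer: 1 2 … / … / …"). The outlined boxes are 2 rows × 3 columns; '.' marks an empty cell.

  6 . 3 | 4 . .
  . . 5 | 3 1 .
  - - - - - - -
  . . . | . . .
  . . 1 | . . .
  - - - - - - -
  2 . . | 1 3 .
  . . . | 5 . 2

Step 1. [r3c3∈{2,4,6}] 2 has one home in col 3: r3c3 ⇒ r3c3=2.
Step 2. [r3c4∈{6}] r3c4 has the single candidate 6, so r3c4=6.
Step 3. [r4c2∈{3,4,5,6}] across row 4, 6 lands solely at r4c2, so r4c2=6.
Step 4. [r2c1∈{4}] r2c1's peers cover all but 4. So r2c1=4.
Step 5. [r3c2∈{3,4,5}] 4 has one home in box 3: r3c2, so r3c2=4.
Step 6. [r3c5∈{5}] nothing but 5 survives at r3c5 ⇒ r3c5=5.
Step 7. [r6c5∈{4,6}] r6c5 is the only open cell in col 5 admitting 6, so r6c5=6.
Step 8. [r3c1∈{3}] r3c1's peers cover all but 3. So r3c1=3.
Step 9. [r5c6∈{4}] r5c6 is down to just 4. So r5c6=4.
Step 10. [r1c5∈{2}] r1c5 is down to just 2. So r1c5=2.
Step 11. [r6c1∈{1}] r6c1 has the single candidate 1, so r6c1=1.
Step 12. [r5c2∈{5}] r5c2 has the single candidate 5 ⇒ r5c2=5.
Step 13. [r5c3∈{6}] only 6 remains possible at r5c3 ⇒ r5c3=6.
Step 14. [r2c2∈{2}] r2c2 has the single candidate 2. So r2c2=2.
Step 15. [r4c4∈{2}] only 2 remains possible at r4c4, so r4c4=2.
Step 16. [r6c3∈{4}] only 4 remains possible at r6c3. So r6c3=4.
Step 17. [r1c6∈{5}] only 5 remains possible at r1c6 ⇒ r1c6=5.
Step 18. [r4c5∈{4}] r4c5 has the single candidate 4, so r4c5=4.
Step 19. [r2c6∈{6}] only 6 remains possible at r2c6, so r2c6=6.
Step 20. [r6c2∈{3}] r6c2 has the single candidate 3, so r6c2=3.
Step 21. [r3c6∈{1}] r3c6 is down to just 1, so r3c6=1.
Step 22. [r1c2∈{1}] nothing but 1 survives at r1c2. So r1c2=1.
Step 23. [r4c1∈{5}] only 5 remains possible at r4c1. So r4c1=5.
Step 24. [r4c6∈{3}] r4c6 has the single candidate 3 ⇒ r4c6=3.

Answer: 6 1 3 4 2 5 / 4 2 5 3 1 6 / 3 4 2 6 5 1 / 5 6 1 2 4 3 / 2 5 6 1 3 4 / 1 3 4 5 6 2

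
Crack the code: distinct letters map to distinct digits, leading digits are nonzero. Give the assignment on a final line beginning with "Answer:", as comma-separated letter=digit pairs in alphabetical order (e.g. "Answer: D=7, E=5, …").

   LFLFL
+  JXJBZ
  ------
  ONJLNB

Step 1. [col 1: L + Z ≡ B (mod 10)] column 1 (L + Z ≡ B (mod 10), carry-in 0) doesn't pin B yet; pick B=8 and continue ⇒ B=8.
Step 2. [col 1: L + Z ≡ B (mod 10)] no forcing yet in column 1 (carry-in 0); Z=3 is free and consistent — try it. So Z=3.
Step 3. [col 1: L + Z ≡ B (mod 10)] column 1 reads L+Z+carry(0)=B with Z=3, B=8; with digits 3,8 already taken and all letters distinct, the only value for L is 5 ⇒ L=5.
Step 4. [O] adding two 5-digit numbers gives at most 5+1 digits, and here it does — O is that final carry and must be 1. So O=1.
Step 5. [col 2: F + B ≡ N (mod 10)] F=6 is one option consistent with column 2 (F + B ≡ N (mod 10), carry-in 0) — take it ⇒ F=6.
Step 6. [col 2: F + B ≡ N (mod 10)] from column 2 (F=6, B=8, carry-in 0, digits 1,3,5,6,8 already taken and all letters distinct): N must equal 4. So N=4.
Step 7. [col 3: L + J ≡ L (mod 10)] from column 3 (L=5, carry-in 1, digits 1,3,4,5,6,8 already taken and all letters distinct): J must equal 9 ⇒ J=9.
Step 8. [col 4: F + X ≡ J (mod 10)] column 4: given F=6, J=9, carry-in 1, and digits 1,3,4,5,6,8,9 already taken and all letters distinct, F+X≡J (mod 10) forces X=2, so X=2.

Answer: B=8, F=6, J=9, L=5, N=4, O=1, X=2, Z=3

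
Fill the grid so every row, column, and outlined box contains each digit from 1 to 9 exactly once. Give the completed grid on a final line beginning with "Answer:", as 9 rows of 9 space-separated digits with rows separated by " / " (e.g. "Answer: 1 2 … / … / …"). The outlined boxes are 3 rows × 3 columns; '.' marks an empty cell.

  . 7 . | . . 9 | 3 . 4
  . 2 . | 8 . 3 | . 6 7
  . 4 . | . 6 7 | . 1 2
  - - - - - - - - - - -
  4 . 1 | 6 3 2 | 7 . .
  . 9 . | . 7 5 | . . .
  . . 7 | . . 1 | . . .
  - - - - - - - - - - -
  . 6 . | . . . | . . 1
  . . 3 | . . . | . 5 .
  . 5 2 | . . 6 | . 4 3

Step 1. [r6c5∈{4,8,9}] in box 5, 8 fits only at r6c5. So r6c5=8.
Step 2. [r6c1∈{2,3,5,6}] 5 has one home in box 4: r6c1. So r6c1=5.
Step 3. [r6c4∈{4,9}] r6c4 is the only open cell in box 5 admitting 9, so r6c4=9.
Step 4. [r3c4∈{5}] only 5 remains possible at r3c4, so r3c4=5.
Step 5. [r1c8∈{8}] only 8 remains possible at r1c8, so r1c8=8.
Step 6. [r3c7∈{9}] r3c7's peers cover all but 9. So r3c7=9.
Step 7. [r8c2∈{1,8}] r8c2 is the only open cell in col 2 admitting 1, so r8c2=1.
Step 8. [r9c7∈{8}] r9c7 is down to just 8 ⇒ r9c7=8.
Step 9. [r7c7∈{2}] r7c7 has the single candidate 2. So r7c7=2.
Step 10. [r7c3∈{4,8,9}] col 3 places 4 nowhere but r7c3 ⇒ r7c3=4.
Step 11. [r5c1∈{2,3,6,8}] col 1 places 2 nowhere but r5c1. So r5c1=2.
Step 12. [r6c9∈{6}] r6c9 has the single candidate 6 ⇒ r6c9=6.
Step 13. [r8c9∈{9}] r8c9's peers cover all but 9. So r8c9=9.
Step 14. [r8c6∈{4,8}] r8c6 is the only open cell in col 6 admitting 4. So r8c6=4.
Step 15. [r8c1∈{7,8}] across row 8, 8 lands solely at r8c1 ⇒ r8c1=8.
Step 16. [r8c4∈{2,7}] row 8 places 7 nowhere but r8c4. So r8c4=7.
Step 17. [r5c9∈{8}] nothing but 8 survives at r5c9, so r5c9=8.
Step 18. [r1c3∈{5,6}] across row 1, 5 lands solely at r1c3. So r1c3=5.
Step 19. [r9c4∈{1}] r9c4 is down to just 1. So r9c4=1.
Step 20. [r9c1∈{7,9}] row 9 places 7 nowhere but r9c1 ⇒ r9c1=7.
Step 21. [r7c1∈{9}] r7c1 has the single candidate 9 ⇒ r7c1=9.
Step 22. [r2c1∈{1}] r2c1 has the single candidate 1, so r2c1=1.
Step 23. [r6c8∈{2,3}] r6c8 is the only open cell in row 6 admitting 2, so r6c8=2.
Step 24. [r8c5∈{2}] r8c5's peers cover all but 2, so r8c5=2.
Step 25. [r5c4∈{4}] nothing but 4 survives at r5c4 ⇒ r5c4=4.
Step 26. [r6c7∈{4}] only 4 remains possible at r6c7. So r6c7=4.
Step 27. [r9c5∈{9}] r9c5's peers cover all but 9, so r9c5=9.
Step 28. [r1c5∈{1}] r1c5 has the single candidate 1, so r1c5=1.
Step 29. [r2c3∈{9}] r2c3's peers cover all but 9, so r2c3=9.
Step 30. [r7c4∈{3}] r7c4 is down to just 3, so r7c4=3.
Step 31. [r4c8∈{9}] r4c8 has the single candidate 9 ⇒ r4c8=9.
Step 32. [r7c6∈{8}] only 8 remains possible at r7c6 ⇒ r7c6=8.
Step 33. [r5c3∈{6}] r5c3's peers cover all but 6. So r5c3=6.
Step 34. [r7c8∈{7}] r7c8 is down to just 7, so r7c8=7.
Step 35. [r6c2∈{3}] r6c2 is down to just 3, so r6c2=3.
Step 36. [r8c7∈{6}] r8c7 is down to just 6, so r8c7=6.
Step 37. [r2c5∈{4}] r2c5 has the single candidate 4. So r2c5=4.
Step 38. [r1c1∈{6}] r1c1 has the single candidate 6 ⇒ r1c1=6.
Step 39. [r3c3∈{8}] r3c3 has the single candidate 8. So r3c3=8.
Step 40. [r3c1∈{3}] r3c1's peers cover all but 3, so r3c1=3.
Step 41. [r5c7∈{1}] r5c7 is down to just 1, so r5c7=1.
Step 42. [r2c7∈{5}] r2c7's peers cover all but 5 ⇒ r2c7=5.
Step 43. [r7c5∈{5}] r7c5 has the single candidate 5 ⇒ r7c5=5.
Step 44. [r1c4∈{2}] r1c4's peers cover all but 2 ⇒ r1c4=2.
Step 45. [r4c2∈{8}] nothing but 8 survives at r4c2. So r4c2=8.
Step 46. [r5c8∈{3}] r5c8 is down to just 3 ⇒ r5c8=3.
Step 47. [r4c9∈{5}] only 5 remains possible at r4c9. So r4c9=5.

Answer: 6 7 5 2 1 9 3 8 4 / 1 2 9 8 4 3 5 6 7 / 3 4 8 5 6 7 9 1 2 / 4 8 1 6 3 2 7 9 5 / 2 9 6 4 7 5 1 3 8 / 5 3 7 9 8 1 4 2 6 / 9 6 4 3 5 8 2 7 1 / 8 1 3 7 2 4 6 5 9 / 7 5 2 1 9 6 8 4 3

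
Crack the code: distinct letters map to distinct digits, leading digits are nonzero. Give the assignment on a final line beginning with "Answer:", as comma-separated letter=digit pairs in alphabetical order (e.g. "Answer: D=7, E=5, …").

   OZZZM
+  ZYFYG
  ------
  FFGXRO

Step 1. [F] the sum has 6 digits but both addends have 5; that extra leading digit F is the final carry, namely 1, so F=1.
Step 2. [col 1: M + G ≡ O (mod 10)] no forcing yet in column 1 (carry-in 0); M=8 is free and consistent — try it. So M=8.
Step 3. [col 1: M + G ≡ O (mod 10)] column 1 (M + G ≡ O (mod 10), carry-in 0) doesn't pin G yet; pick G=9 and continue ⇒ G=9.
Step 4. [col 1: M + G ≡ O (mod 10)] in column 1 we have M+G≡O with carry-in 0; given M=8, G=9 and digits 1,8,9 already taken and all letters distinct, that pins O to 7, so O=7.
Step 5. [col 2: Z + Y ≡ R (mod 10)] Z=4 is one option consistent with column 2 (Z + Y ≡ R (mod 10), carry-in 1) — take it ⇒ Z=4.
Step 6. [col 2: Z + Y ≡ R (mod 10)] several values work for R in column 2 (Z + Y ≡ R (mod 10), carry-in 1); try R=0 ⇒ R=0.
Step 7. [col 2: Z + Y ≡ R (mod 10)] column 2: given Z=4, R=0, carry-in 1, and digits 0,1,4,7,8,9 already taken and all letters distinct, Z+Y≡R (mod 10) forces Y=5, so Y=5.
Step 8. [col 3: Z + F ≡ X (mod 10)] in column 3 we have Z+F≡X with carry-in 1; given Z=4, F=1 and digits 0,1,4,5,7,8,9 already taken and all letters distinct, that pins X to 6. So X=6.

Answer: F=1, G=9, M=8, O=7, R=0, X=6, Y=5, Z=4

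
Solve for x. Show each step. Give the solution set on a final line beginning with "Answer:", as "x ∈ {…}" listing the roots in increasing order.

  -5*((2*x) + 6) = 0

Step 1. [-5*((2*x) + 6) = 0] LHS = -5·(…); ÷-5 both sides, so div: (2*x) + 6 = 0.
Step 2. [(2*x) + 6 = 0] 2 divides every term; factor it out. So factor: x + 3 = 0.
Step 3. [x + 3 = 0] subtract 3: x sits inside (… + 3), so sub: x = -3.

Answer: x ∈ {-3}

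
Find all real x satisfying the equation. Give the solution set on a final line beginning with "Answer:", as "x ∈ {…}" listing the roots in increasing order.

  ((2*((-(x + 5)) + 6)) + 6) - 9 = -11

Step 1. [((2*((-(x + 5)) + 6)) + 6) - 9 = -11] peel the -9: add 9 from each side. So sub: (2*((-(x + 5)) + 6)) + 6 = -2.
Step 2. [(2*((-(x + 5)) + 6)) + 6 = -2] common factor 2 (LHS and -2) — divide through. So factor: ((-(x + 5)) + 6) + 3 = -1.
Step 3. [((-(x + 5)) + 6) + 3 = -1] the outer +3 inverts by subtracting 3 ⇒ sub: (-(x + 5)) + 6 = -4.
Step 4. [(-(x + 5)) + 6 = -4] subtract 6: x sits inside (… + 6), so sub: -(x + 5) = -10.
Step 5. [-(x + 5) = -10] LHS negated; negate both sides ⇒ neg: x + 5 = 10.
Step 6. [x + 5 = 10] the outer +5 inverts by subtracting 5, so sub: x = 5.

Answer: x ∈ {5}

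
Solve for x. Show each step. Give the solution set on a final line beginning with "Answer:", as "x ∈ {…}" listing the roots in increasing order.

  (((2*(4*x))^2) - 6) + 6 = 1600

Step 1. [(((2*(4*x))^2) - 6) + 6 = 1600] 6 comes off first (subtract 6) ⇒ sub: ((2*(4*x))^2) - 6 = 1594.
Step 2. [((2*(4*x))^2) - 6 = 1594] peel the -6: add 6 from each side ⇒ sub: (2*(4*x))^2 = 1600.
Step 3. [(2*(4*x))^2 = 1600] 1600 ≥ 0, LHS is (·)² — take ±√ ⇒ sqrt: 2*(4*x) = 40 or -40.
Step 4. [2*(4*x) = 40 or -40] 2·(inner) — divide through by 2 ⇒ div: 4*x = 20 or -20.
Step 5. [4*x = 20 or -20] 4·(inner) — divide through by 4. So div: x = 5 or -5.

Answer: x ∈ {-5, 5}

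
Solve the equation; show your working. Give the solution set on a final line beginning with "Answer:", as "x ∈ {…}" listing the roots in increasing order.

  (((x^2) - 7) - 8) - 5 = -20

Step 1. [(((x^2) - 7) - 8) - 5 = -20] peel the -5: add 5 from each side ⇒ sub: ((x^2) - 7) - 8 = -15.
Step 2. [((x^2) - 7) - 8 = -15] peel the -8: add 8 from each side. So sub: (x^2) - 7 = -7.
Step 3. [(x^2) - 7 = -7] 7 comes off first (add 7) ⇒ sub: x^2 = 0.
Step 4. [x^2 = 0] LHS squared, RHS 0 ≥ 0: apply √ (±). So sqrt: x = 0.

Answer: x ∈ {0}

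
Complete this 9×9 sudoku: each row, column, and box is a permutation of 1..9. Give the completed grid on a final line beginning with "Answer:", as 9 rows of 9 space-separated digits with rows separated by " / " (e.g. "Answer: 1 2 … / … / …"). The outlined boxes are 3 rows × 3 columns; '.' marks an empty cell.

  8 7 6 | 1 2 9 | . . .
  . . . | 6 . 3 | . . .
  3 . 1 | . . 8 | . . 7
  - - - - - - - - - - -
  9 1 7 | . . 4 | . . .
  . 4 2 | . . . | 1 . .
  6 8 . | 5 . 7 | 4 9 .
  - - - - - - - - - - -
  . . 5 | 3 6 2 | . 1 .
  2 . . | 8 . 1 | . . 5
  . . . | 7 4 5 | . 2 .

Step 1. [r7c2∈{9}] nothing but 9 survives at r7c2 ⇒ r7c2=9.
Step 2. [r3c7∈{2,5,6,9}] r3c7 is the only open cell in row 3 admitting 9, so r3c7=9.
Step 3. [r5c8∈{3,5,6,7,8}] in row 5, 7 fits only at r5c8 ⇒ r5c8=7.
Step 4. [r3c8∈{4,5,6}] across row 3, 6 lands solely at r3c8 ⇒ r3c8=6.
Step 5. [r6c3∈{3}] only 3 remains possible at r6c3 ⇒ r6c3=3.
Step 6. [r8c3∈{4}] only 4 remains possible at r8c3 ⇒ r8c3=4.
Step 7. [r8c8∈{3}] only 3 remains possible at r8c8 ⇒ r8c8=3.
Step 8. [r2c1∈{4,5}] in col 1, 4 fits only at r2c1 ⇒ r2c1=4.
Step 9. [r6c9∈{2}] r6c9 has the single candidate 2, so r6c9=2.
Step 10. [r2c7∈{2,5,8}] r2c7 is the only open cell in col 7 admitting 2. So r2c7=2.
Step 11. [r2c2∈{5}] r2c2's peers cover all but 5. So r2c2=5.
Step 12. [r9c3∈{8}] r9c3 is down to just 8 ⇒ r9c3=8.
Step 13. [r9c7∈{6}] only 6 remains possible at r9c7, so r9c7=6.
Step 14. [r4c9∈{3,6,8}] across row 4, 6 lands solely at r4c9. So r4c9=6.
Step 15. [r2c8∈{8}] r2c8 is down to just 8. So r2c8=8.
Step 16. [r7c9∈{4,8}] row 7 places 4 nowhere but r7c9. So r7c9=4.
Step 17. [r5c9∈{3,8}] col 9 places 8 nowhere but r5c9. So r5c9=8.
Step 18. [r4c7∈{3,5}] box 6 places 3 nowhere but r4c7. So r4c7=3.
Step 19. [r5c5∈{3,9}] 3 has one home in row 5: r5c5 ⇒ r5c5=3.
Step 20. [r4c8∈{5}] r4c8 has the single candidate 5 ⇒ r4c8=5.
Step 21. [r8c7∈{7}] r8c7's peers cover all but 7 ⇒ r8c7=7.
Step 22. [r5c1∈{5}] nothing but 5 survives at r5c1. So r5c1=5.
Step 23. [r9c2∈{3}] r9c2's peers cover all but 3 ⇒ r9c2=3.
Step 24. [r9c1∈{1}] r9c1 has the single candidate 1, so r9c1=1.
Step 25. [r1c8∈{4}] r1c8's peers cover all but 4, so r1c8=4.
Step 26. [r5c6∈{6}] r5c6's peers cover all but 6, so r5c6=6.
Step 27. [r7c1∈{7}] r7c1 is down to just 7, so r7c1=7.
Step 28. [r6c5∈{1}] nothing but 1 survives at r6c5, so r6c5=1.
Step 29. [r1c9∈{3}] nothing but 3 survives at r1c9, so r1c9=3.
Step 30. [r4c5∈{8}] r4c5 has the single candidate 8. So r4c5=8.
Step 31. [r5c4∈{9}] r5c4 has the single candidate 9. So r5c4=9.
Step 32. [r2c3∈{9}] only 9 remains possible at r2c3. So r2c3=9.
Step 33. [r2c5∈{7}] r2c5's peers cover all but 7 ⇒ r2c5=7.
Step 34. [r3c4∈{4}] r3c4's peers cover all but 4. So r3c4=4.
Step 35. [r8c2∈{6}] only 6 remains possible at r8c2. So r8c2=6.
Step 36. [r8c5∈{9}] only 9 remains possible at r8c5 ⇒ r8c5=9.
Step 37. [r3c5∈{5}] nothing but 5 survives at r3c5. So r3c5=5.
Step 38. [r4c4∈{2}] r4c4's peers cover all but 2. So r4c4=2.
Step 39. [r7c7∈{8}] nothing but 8 survives at r7c7. So r7c7=8.
Step 40. [r9c9∈{9}] only 9 remains possible at r9c9 ⇒ r9c9=9.
Step 41. [r2c9∈{1}] nothing but 1 survives at r2c9. So r2c9=1.
Step 42. [r3c2∈{2}] r3c2 is down to just 2, so r3c2=2.
Step 43. [r1c7∈{5}] nothing but 5 survives at r1c7 ⇒ r1c7=5.

Answer: 8 7 6 1 2 9 5 4 3 / 4 5 9 6 7 3 2 8 1 / 3 2 1 4 5 8 9 6 7 / 9 1 7 2 8 4 3 5 6 / 5 4 2 9 3 6 1 7 8 / 6 8 3 5 1 7 4 9 2 / 7 9 5 3 6 2 8 1 4 / 2 6 4 8 9 1 7 3 5 / 1 3 8 7 4 5 6 2 9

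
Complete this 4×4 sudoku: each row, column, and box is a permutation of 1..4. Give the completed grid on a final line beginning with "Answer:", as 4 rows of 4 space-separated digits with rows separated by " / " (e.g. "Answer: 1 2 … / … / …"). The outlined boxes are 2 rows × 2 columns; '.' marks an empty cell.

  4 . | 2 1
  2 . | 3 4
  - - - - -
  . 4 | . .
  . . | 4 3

Step 1. [r4c1∈{1}] only 1 remains possible at r4c1 ⇒ r4c1=1.
Step 2. [r4c2∈{2}] only 2 remains possible at r4c2. So r4c2=2.
Step 3. [r3c4∈{2}] r3c4 is down to just 2 ⇒ r3c4=2.
Step 4. [r2c2∈{1}] nothing but 1 survives at r2c2, so r2c2=1.
Step 5. [r1c2∈{3}] nothing but 3 survives at r1c2, so r1c2=3.
Step 6. [r3c1∈{3}] r3c1 is down to just 3. So r3c1=3.
Step 7. [r3c3∈{1}] r3c3 has the single candidate 1, so r3c3=1.

Answer: 4 3 2 1 / 2 1 3 4 / 3 4 1 2 / 1 2 4 3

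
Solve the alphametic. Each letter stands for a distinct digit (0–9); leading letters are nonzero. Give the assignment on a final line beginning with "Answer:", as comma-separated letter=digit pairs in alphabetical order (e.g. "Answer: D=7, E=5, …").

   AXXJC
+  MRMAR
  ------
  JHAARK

Step 1. [col 1: C + R ≡ K (mod 10)] no forcing yet in column 1 (carry-in 0); R=5 is free and consistent — try it ⇒ R=5.
Step 2. [col 1: C + R ≡ K (mod 10)] column 1 (C + R ≡ K (mod 10), carry-in 0) doesn't pin C yet; pick C=9 and continue, so C=9.
Step 3. [col 1: C + R ≡ K (mod 10)] in column 1 we have C+R≡K with carry-in 0; given C=9, R=5 and digits 5,9 already taken and all letters distinct, that pins K to 4. So K=4.
Step 4. [col 2: J + A ≡ R (mod 10)] A=3 is one option consistent with column 2 (J + A ≡ R (mod 10), carry-in 1) — take it, so A=3.
Step 5. [col 2: J + A ≡ R (mod 10)] column 2: given A=3, R=5, carry-in 1, and digits 3,4,5,9 already taken and all letters distinct, J+A≡R (mod 10) forces J=1, so J=1.
Step 6. [col 3: X + M ≡ A (mod 10)] several values work for M in column 3 (X + M ≡ A (mod 10), carry-in 0); try M=6, so M=6.
Step 7. [col 3: X + M ≡ A (mod 10)] column 3: given M=6, A=3, carry-in 0, and digits 1,3,4,5,6,9 already taken and all letters distinct, X+M≡A (mod 10) forces X=7, so X=7.
Step 8. [col 5: A + M ≡ H (mod 10)] from column 5 (A=3, M=6, carry-in 1, digits 1,3,4,5,6,7,9 already taken and all letters distinct): H must equal 0 ⇒ H=0.

Answer: A=3, C=9, H=0, J=1, K=4, M=6, R=5, X=7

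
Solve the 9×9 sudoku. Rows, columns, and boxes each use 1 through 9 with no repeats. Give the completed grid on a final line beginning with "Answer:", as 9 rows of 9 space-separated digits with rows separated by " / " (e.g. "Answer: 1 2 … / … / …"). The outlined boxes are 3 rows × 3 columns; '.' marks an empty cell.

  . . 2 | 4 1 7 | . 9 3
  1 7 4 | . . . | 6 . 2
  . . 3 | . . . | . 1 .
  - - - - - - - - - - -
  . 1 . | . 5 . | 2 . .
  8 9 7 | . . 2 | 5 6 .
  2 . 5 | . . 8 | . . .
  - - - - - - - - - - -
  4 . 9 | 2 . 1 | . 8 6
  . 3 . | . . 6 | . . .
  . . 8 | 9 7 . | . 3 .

Step 1. [r6c7∈{1,3,4,7,9}] col 7 places 3 nowhere but r6c7, so r6c7=3.
Step 2. [r7c2∈{5}] nothing but 5 survives at r7c2. So r7c2=5.
Step 3. [r8c7∈{1,4,7,9}] in col 7, 9 fits only at r8c7 ⇒ r8c7=9.
Step 4. [r9c1∈{6}] only 6 remains possible at r9c1, so r9c1=6.
Step 5. [r4c9∈{4,7,8,9}] in row 4, 8 fits only at r4c9, so r4c9=8.
Step 6. [r4c6∈{3,4,9}] row 4 places 9 nowhere but r4c6 ⇒ r4c6=9.
Step 7. [r3c6∈{5}] r3c6 is down to just 5, so r3c6=5.
Step 8. [r4c8∈{4,7}] in row 4, 4 fits only at r4c8 ⇒ r4c8=4.
Step 9. [r9c9∈{1,4,5}] across row 9, 5 lands solely at r9c9 ⇒ r9c9=5.
Step 10. [r1c2∈{6,8}] 6 has one home in row 1: r1c2. So r1c2=6.
Step 11. [r6c8∈{7}] only 7 remains possible at r6c8 ⇒ r6c8=7.
Step 12. [r5c5∈{3,4}] r5c5 is the only open cell in row 5 admitting 4. So r5c5=4.
Step 13. [r8c9∈{1,4,7}] 4 has one home in row 8: r8c9. So r8c9=4.
Step 14. [r6c5∈{6}] r6c5 is down to just 6, so r6c5=6.
Step 15. [r5c4∈{1,3}] row 5 places 3 nowhere but r5c4, so r5c4=3.
Step 16. [r2c4∈{8}] r2c4 is down to just 8 ⇒ r2c4=8.
Step 17. [r3c7∈{4,7,8}] in row 3, 4 fits only at r3c7 ⇒ r3c7=4.
Step 18. [r2c5∈{3,9}] r2c5 is the only open cell in row 2 admitting 9 ⇒ r2c5=9.
Step 19. [r6c9∈{1,9}] 9 has one home in row 6: r6c9. So r6c9=9.
Step 20. [r7c7∈{7}] nothing but 7 survives at r7c7 ⇒ r7c7=7.
Step 21. [r8c3∈{1}] nothing but 1 survives at r8c3. So r8c3=1.
Step 22. [r4c3∈{6}] nothing but 6 survives at r4c3. So r4c3=6.
Step 23. [r8c5∈{8}] only 8 remains possible at r8c5. So r8c5=8.
Step 24. [r8c1∈{7}] r8c1's peers cover all but 7 ⇒ r8c1=7.
Step 25. [r5c9∈{1}] only 1 remains possible at r5c9 ⇒ r5c9=1.
Step 26. [r9c7∈{1}] only 1 remains possible at r9c7 ⇒ r9c7=1.
Step 27. [r8c8∈{2}] r8c8 is down to just 2. So r8c8=2.
Step 28. [r8c4∈{5}] r8c4 has the single candidate 5. So r8c4=5.
Step 29. [r9c6∈{4}] r9c6 has the single candidate 4. So r9c6=4.
Step 30. [r7c5∈{3}] nothing but 3 survives at r7c5 ⇒ r7c5=3.
Step 31. [r2c8∈{5}] only 5 remains possible at r2c8 ⇒ r2c8=5.
Step 32. [r2c6∈{3}] r2c6 has the single candidate 3, so r2c6=3.
Step 33. [r6c2∈{4}] nothing but 4 survives at r6c2, so r6c2=4.
Step 34. [r3c1∈{9}] nothing but 9 survives at r3c1, so r3c1=9.
Step 35. [r6c4∈{1}] r6c4 has the single candidate 1, so r6c4=1.
Step 36. [r4c4∈{7}] nothing but 7 survives at r4c4, so r4c4=7.
Step 37. [r3c9∈{7}] r3c9 is down to just 7. So r3c9=7.
Step 38. [r3c2∈{8}] only 8 remains possible at r3c2 ⇒ r3c2=8.
Step 39. [r3c5∈{2}] r3c5 has the single candidate 2, so r3c5=2.
Step 40. [r1c7∈{8}] only 8 remains possible at r1c7, so r1c7=8.
Step 41. [r9c2∈{2}] only 2 remains possible at r9c2, so r9c2=2.
Step 42. [r1c1∈{5}] r1c1's peers cover all but 5 ⇒ r1c1=5.
Step 43. [r3c4∈{6}] r3c4 has the single candidate 6. So r3c4=6.
Step 44. [r4c1∈{3}] r4c1's peers cover all but 3, so r4c1=3.

Answer: 5 6 2 4 1 7 8 9 3 / 1 7 4 8 9 3 6 5 2 / 9 8 3 6 2 5 4 1 7 / 3 1 6 7 5 9 2 4 8 / 8 9 7 3 4 2 5 6 1 / 2 4 5 1 6 8 3 7 9 / 4 5 9 2 3 1 7 8 6 / 7 3 1 5 8 6 9 2 4 / 6 2 8 9 7 4 1 3 5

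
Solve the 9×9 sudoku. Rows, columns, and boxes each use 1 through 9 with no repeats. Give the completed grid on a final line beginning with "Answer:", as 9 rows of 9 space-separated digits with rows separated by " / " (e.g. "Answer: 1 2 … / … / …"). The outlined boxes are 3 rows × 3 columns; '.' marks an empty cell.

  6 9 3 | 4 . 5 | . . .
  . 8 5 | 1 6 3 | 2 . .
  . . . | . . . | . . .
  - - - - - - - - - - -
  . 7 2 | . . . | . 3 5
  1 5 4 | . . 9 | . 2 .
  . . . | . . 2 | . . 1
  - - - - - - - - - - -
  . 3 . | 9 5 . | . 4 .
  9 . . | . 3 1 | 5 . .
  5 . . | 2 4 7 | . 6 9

Step 1. [r3c6∈{8}] r3c6 is down to just 8, so r3c6=8.
Step 2. [r3c4∈{7}] r3c4 has the single candidate 7. So r3c4=7.
Step 3. [r8c4∈{6,8}] across box 8, 8 lands solely at r8c4. So r8c4=8.
Step 4. [r8c8∈{7}] only 7 remains possible at r8c8, so r8c8=7.
Step 5. [r4c7∈{4,6,8,9}] 9 has one home in row 4: r4c7 ⇒ r4c7=9.
Step 6. [r6c8∈{8}] only 8 remains possible at r6c8, so r6c8=8.
Step 7. [r3c3∈{1}] only 1 remains possible at r3c3, so r3c3=1.
Step 8. [r6c2∈{6}] r6c2 has the single candidate 6 ⇒ r6c2=6.
Step 9. [r7c7∈{1,8}] row 7 places 1 nowhere but r7c7, so r7c7=1.
Step 10. [r7c3∈{6,7,8}] across col 3, 7 lands solely at r7c3, so r7c3=7.
Step 11. [r3c9∈{3,4,6}] across col 9, 3 lands solely at r3c9, so r3c9=3.
Step 12. [r5c9∈{6,7}] col 9 places 6 nowhere but r5c9, so r5c9=6.
Step 13. [r2c9∈{4,7}] across col 9, 4 lands solely at r2c9, so r2c9=4.
Step 14. [r5c7∈{7}] r5c7's peers cover all but 7 ⇒ r5c7=7.
Step 15. [r9c3∈{8}] only 8 remains possible at r9c3 ⇒ r9c3=8.
Step 16. [r7c1∈{2}] only 2 remains possible at r7c1 ⇒ r7c1=2.
Step 17. [r3c2∈{2,4}] across col 2, 2 lands solely at r3c2. So r3c2=2.
Step 18. [r3c5∈{9}] only 9 remains possible at r3c5, so r3c5=9.
Step 19. [r4c4∈{6}] r4c4 has the single candidate 6. So r4c4=6.
Step 20. [r6c4∈{3,5}] across row 6, 5 lands solely at r6c4. So r6c4=5.
Step 21. [r1c7∈{8}] r1c7's peers cover all but 8 ⇒ r1c7=8.
Step 22. [r5c5∈{8}] r5c5 is down to just 8, so r5c5=8.
Step 23. [r8c3∈{6}] only 6 remains possible at r8c3. So r8c3=6.
Step 24. [r2c1∈{7}] r2c1 has the single candidate 7, so r2c1=7.
Step 25. [r6c5∈{7}] r6c5 has the single candidate 7. So r6c5=7.
Step 26. [r9c2∈{1}] only 1 remains possible at r9c2 ⇒ r9c2=1.
Step 27. [r7c9∈{8}] r7c9 is down to just 8 ⇒ r7c9=8.
Step 28. [r6c3∈{9}] r6c3's peers cover all but 9. So r6c3=9.
Step 29. [r1c5∈{2}] only 2 remains possible at r1c5. So r1c5=2.
Step 30. [r6c7∈{4}] only 4 remains possible at r6c7. So r6c7=4.
Step 31. [r3c1∈{4}] r3c1 is down to just 4, so r3c1=4.
Step 32. [r9c7∈{3}] r9c7's peers cover all but 3 ⇒ r9c7=3.
Step 33. [r4c6∈{4}] nothing but 4 survives at r4c6, so r4c6=4.
Step 34. [r6c1∈{3}] r6c1's peers cover all but 3, so r6c1=3.
Step 35. [r8c9∈{2}] r8c9 has the single candidate 2, so r8c9=2.
Step 36. [r7c6∈{6}] r7c6 has the single candidate 6 ⇒ r7c6=6.
Step 37. [r3c7∈{6}] r3c7 has the single candidate 6, so r3c7=6.
Step 38. [r4c5∈{1}] only 1 remains possible at r4c5. So r4c5=1.
Step 39. [r4c1∈{8}] only 8 remains possible at r4c1, so r4c1=8.
Step 40. [r8c2∈{4}] r8c2 has the single candidate 4, so r8c2=4.
Step 41. [r2c8∈{9}] r2c8 is down to just 9. So r2c8=9.
Step 42. [r1c9∈{7}] r1c9's peers cover all but 7, so r1c9=7.
Step 43. [r5c4∈{3}] nothing but 3 survives at r5c4, so r5c4=3.
Step 44. [r1c8∈{1}] nothing but 1 survives at r1c8. So r1c8=1.
Step 45. [r3c8∈{5}] only 5 remains possible at r3c8. So r3c8=5.

Answer: 6 9 3 4 2 5 8 1 7 / 7 8 5 1 6 3 2 9 4 / 4 2 1 7 9 8 6 5 3 / 8 7 2 6 1 4 9 3 5 / 1 5 4 3 8 9 7 2 6 / 3 6 9 5 7 2 4 8 1 / 2 3 7 9 5 6 1 4 8 / 9 4 6 8 3 1 5 7 2 / 5 1 8 2 4 7 3 6 9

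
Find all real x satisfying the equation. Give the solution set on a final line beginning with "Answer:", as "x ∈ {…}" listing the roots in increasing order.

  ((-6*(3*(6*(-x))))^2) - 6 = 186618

Step 1. [((-6*(3*(6*(-x))))^2) - 6 = 186618] peel the -6: add 6 from each side, so sub: (-6*(3*(6*(-x))))^2 = 186624.
Step 2. [(-6*(3*(6*(-x))))^2 = 186624] 186624 ≥ 0, LHS is (·)² — take ±√, so sqrt: -6*(3*(6*(-x))) = 432 or -432.
Step 3. [-6*(3*(6*(-x))) = 432 or -432] leading coefficient -6: divide by -6. So div: 3*(6*(-x)) = -72 or 72.
Step 4. [3*(6*(-x)) = -72 or 72] leading coefficient 3: divide by 3 ⇒ div: 6*(-x) = -24 or 24.
Step 5. [6*(-x) = -24 or 24] 6·(inner) — divide through by 6 ⇒ div: -x = -4 or 4.
Step 6. [-x = -4 or 4] LHS negated; negate both sides, so neg: x = 4 or -4.

Answer: x ∈ {-4, 4}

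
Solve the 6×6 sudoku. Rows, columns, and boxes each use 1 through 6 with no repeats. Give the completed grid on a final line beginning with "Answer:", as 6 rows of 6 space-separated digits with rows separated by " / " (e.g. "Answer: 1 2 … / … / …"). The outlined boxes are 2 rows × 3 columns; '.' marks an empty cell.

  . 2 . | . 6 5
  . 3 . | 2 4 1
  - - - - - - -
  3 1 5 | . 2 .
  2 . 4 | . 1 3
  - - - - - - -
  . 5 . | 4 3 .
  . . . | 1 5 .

Step 1. [r2c3∈{6}] r2c3 has the single candidate 6 ⇒ r2c3=6.
Step 2. [r6c2∈{4,6}] col 2 places 4 nowhere but r6c2. So r6c2=4.
Step 3. [r1c3∈{1}] r1c3 has the single candidate 1, so r1c3=1.
Step 4. [r3c4∈{6}] r3c4 is down to just 6 ⇒ r3c4=6.
Step 5. [r6c1∈{6}] only 6 remains possible at r6c1 ⇒ r6c1=6.
Step 6. [r6c6∈{2}] r6c6 has the single candidate 2, so r6c6=2.
Step 7. [r4c2∈{6}] nothing but 6 survives at r4c2. So r4c2=6.
Step 8. [r5c3∈{2}] nothing but 2 survives at r5c3. So r5c3=2.
Step 9. [r1c4∈{3}] only 3 remains possible at r1c4, so r1c4=3.
Step 10. [r5c6∈{6}] only 6 remains possible at r5c6. So r5c6=6.
Step 11. [r5c1∈{1}] r5c1 has the single candidate 1, so r5c1=1.
Step 12. [r4c4∈{5}] only 5 remains possible at r4c4, so r4c4=5.
Step 13. [r1c1∈{4}] nothing but 4 survives at r1c1. So r1c1=4.
Step 14. [r2c1∈{5}] only 5 remains possible at r2c1, so r2c1=5.
Step 15. [r3c6∈{4}] nothing but 4 survives at r3c6. So r3c6=4.
Step 16. [r6c3∈{3}] r6c3 is down to just 3, so r6c3=3.

Answer: 4 2 1 3 6 5 / 5 3 6 2 4 1 / 3 1 5 6 2 4 / 2 6 4 5 1 3 / 1 5 2 4 3 6 / 6 4 3 1 5 2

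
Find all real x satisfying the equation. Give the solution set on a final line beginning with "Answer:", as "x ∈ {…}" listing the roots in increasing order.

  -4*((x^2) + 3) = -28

Step 1. [-4*((x^2) + 3) = -28] leading coefficient -4: divide by -4 ⇒ div: (x^2) + 3 = 7.
Step 2. [(x^2) + 3 = 7] +3 is outermost — subtract 3 both sides. So sub: x^2 = 4.
Step 3. [x^2 = 4] √ both sides: 4 ≥ 0 gives two branches ⇒ sqrt: x = 2 or -2.

Answer: x ∈ {-2, 2}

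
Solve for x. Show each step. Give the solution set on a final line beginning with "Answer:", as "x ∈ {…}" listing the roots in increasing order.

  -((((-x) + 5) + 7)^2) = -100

Step 1. [-((((-x) + 5) + 7)^2) = -100] LHS negated; negate both sides ⇒ neg: (((-x) + 5) + 7)^2 = 100.
Step 2. [(((-x) + 5) + 7)^2 = 100] √ both sides: 100 ≥ 0 gives two branches ⇒ sqrt: ((-x) + 5) + 7 = 10 or -10.
Step 3. [((-x) + 5) + 7 = 10 or -10] +7 is outermost — subtract 7 both sides, so sub: (-x) + 5 = 3 or -17.
Step 4. [(-x) + 5 = 3 or -17] peel the +5: subtract 5 from each side, so sub: -x = -2 or -22.
Step 5. [-x = -2 or -22] flip signs both sides, so neg: x = 2 or 22.

Answer: x ∈ {2, 22}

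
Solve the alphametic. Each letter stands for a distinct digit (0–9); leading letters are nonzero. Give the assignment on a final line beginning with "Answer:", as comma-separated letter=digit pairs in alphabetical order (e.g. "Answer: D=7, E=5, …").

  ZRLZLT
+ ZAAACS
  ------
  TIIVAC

Step 1. [col 1: T + S ≡ C (mod 10)] no forcing yet in column 1 (carry-in 0); S=9 is free and consistent — try it, so S=9.
Step 2. [col 1: T + S ≡ C (mod 10)] C=4 is one option consistent with column 1 (T + S ≡ C (mod 10), carry-in 0) — take it. So C=4.
Step 3. [col 1: T + S ≡ C (mod 10)] from column 1 (S=9, C=4, carry-in 0, digits 4,9 already taken and all letters distinct): T must equal 5 ⇒ T=5.
Step 4. [col 2: L + C ≡ A (mod 10)] A=3 is one option consistent with column 2 (L + C ≡ A (mod 10), carry-in 1) — take it. So A=3.
Step 5. [col 2: L + C ≡ A (mod 10)] from column 2 (C=4, A=3, carry-in 1, digits 3,4,5,9 already taken and all letters distinct): L must equal 8 ⇒ L=8.
Step 6. [col 3: Z + A ≡ V (mod 10)] Z=2 is one option consistent with column 3 (Z + A ≡ V (mod 10), carry-in 1) — take it. So Z=2.
Step 7. [col 3: Z + A ≡ V (mod 10)] column 3 reads Z+A+carry(1)=V with Z=2, A=3; with digits 2,3,4,5,8,9 already taken and all letters distinct, the only value for V is 6 ⇒ V=6.
Step 8. [col 4: L + A ≡ I (mod 10)] column 4 reads L+A+carry(0)=I with L=8, A=3; with digits 2,3,4,5,6,8,9 already taken and all letters distinct, the only value for I is 1, so I=1.
Step 9. [col 5: R + A ≡ I (mod 10)] column 5: given A=3, I=1, carry-in 1, and digits 1,2,3,4,5,6,8,9 already taken and all letters distinct, R+A≡I (mod 10) forces R=7. So R=7.

Answer: A=3, C=4, I=1, L=8, R=7, S=9, T=5, V=6, Z=2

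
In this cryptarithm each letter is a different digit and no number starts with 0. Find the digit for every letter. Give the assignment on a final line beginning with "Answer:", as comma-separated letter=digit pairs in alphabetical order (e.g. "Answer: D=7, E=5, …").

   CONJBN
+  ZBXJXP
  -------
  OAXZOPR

Step 1. [col 1: N + P ≡ R (mod 10)] N=9 is one option consistent with column 1 (N + P ≡ R (mod 10), carry-in 0) — take it. So N=9.
Step 2. [col 1: N + P ≡ R (mod 10)] column 1 (N + P ≡ R (mod 10), carry-in 0) doesn't pin P yet; pick P=3 and continue ⇒ P=3.
Step 3. [col 1: N + P ≡ R (mod 10)] column 1: given N=9, P=3, carry-in 0, and digits 3,9 already taken and all letters distinct, N+P≡R (mod 10) forces R=2, so R=2.
Step 4. [col 2: B + X ≡ P (mod 10)] no forcing yet in column 2 (carry-in 1); X=7 is free and consistent — try it ⇒ X=7.
Step 5. [col 2: B + X ≡ P (mod 10)] in column 2 we have B+X≡P with carry-in 1; given X=7, P=3 and digits 2,3,7,9 already taken and all letters distinct, that pins B to 5 ⇒ B=5.
Step 6. [col 3: J + J ≡ O (mod 10)] in column 3 we have J+J≡O with carry-in 1; given nothing yet and digits 2,3,5,7,9 already taken and all letters distinct, that pins J to 0, so J=0.
Step 7. [col 3: J + J ≡ O (mod 10)] in column 3 we have J+J≡O with carry-in 1; given J=0 and digits 0,2,3,5,7,9 already taken and all letters distinct, that pins O to 1, so O=1.
Step 8. [col 4: N + X ≡ Z (mod 10)] column 4: given N=9, X=7, carry-in 0, and digits 0,1,2,3,5,7,9 already taken and all letters distinct, N+X≡Z (mod 10) forces Z=6. So Z=6.
Step 9. [col 6: C + Z ≡ A (mod 10)] from column 6 (Z=6, carry-in 0, digits 0,1,2,3,5,6,7,9 already taken and all letters distinct): C must equal 8, so C=8.
Step 10. [col 6: C + Z ≡ A (mod 10)] column 6: given C=8, Z=6, carry-in 0, and digits 0,1,2,3,5,6,7,8,9 already taken and all letters distinct, C+Z≡A (mod 10) forces A=4, so A=4.

Answer: A=4, B=5, C=8, J=0, N=9, O=1, P=3, R=2, X=7, Z=6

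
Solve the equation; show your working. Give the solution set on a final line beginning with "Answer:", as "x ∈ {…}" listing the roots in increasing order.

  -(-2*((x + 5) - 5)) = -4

Step 1. [-(-2*((x + 5) - 5)) = -4] flip signs both sides, so neg: -2*((x + 5) - 5) = 4.
Step 2. [-2*((x + 5) - 5) = 4] LHS = -2·(…); ÷-2 both sides, so div: (x + 5) - 5 = -2.
Step 3. [(x + 5) - 5 = -2] peel the -5: add 5 from each side ⇒ sub: x + 5 = 3.
Step 4. [x + 5 = 3] subtract 5: x sits inside (… + 5), so sub: x = -2.

Answer: x ∈ {-2}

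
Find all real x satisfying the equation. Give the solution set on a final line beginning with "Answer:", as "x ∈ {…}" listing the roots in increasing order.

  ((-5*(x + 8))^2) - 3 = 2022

Step 1. [((-5*(x + 8))^2) - 3 = 2022] add 3: x sits inside (… - 3) ⇒ sub: (-5*(x + 8))^2 = 2025.
Step 2. [(-5*(x + 8))^2 = 2025] 2025 ≥ 0, LHS is (·)² — take ±√. So sqrt: -5*(x + 8) = 45 or -45.
Step 3. [-5*(x + 8) = 45 or -45] divide by the outer -5, so div: x + 8 = -9 or 9.
Step 4. [x + 8 = -9 or 9] 8 comes off first (subtract 8). So sub: x = -17 or 1.

Answer: x ∈ {-17, 1}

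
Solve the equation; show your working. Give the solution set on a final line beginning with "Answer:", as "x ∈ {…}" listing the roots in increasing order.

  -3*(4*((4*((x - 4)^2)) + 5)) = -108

Step 1. [-3*(4*((4*((x - 4)^2)) + 5)) = -108] leading coefficient -3: divide by -3, so div: 4*((4*((x - 4)^2)) + 5) = 36.
Step 2. [4*((4*((x - 4)^2)) + 5) = 36] leading coefficient 4: divide by 4 ⇒ div: (4*((x - 4)^2)) + 5 = 9.
Step 3. [(4*((x - 4)^2)) + 5 = 9] +5 is outermost — subtract 5 both sides. So sub: 4*((x - 4)^2) = 4.
Step 4. [4*((x - 4)^2) = 4] LHS = 4·(…); ÷4 both sides. So div: (x - 4)^2 = 1.
Step 5. [(x - 4)^2 = 1] 1 ≥ 0, LHS is (·)² — take ±√. So sqrt: x - 4 = 1 or -1.
Step 6. [x - 4 = 1 or -1] -4 is outermost — add 4 both sides ⇒ sub: x = 5 or 3.

Answer: x ∈ {3, 5}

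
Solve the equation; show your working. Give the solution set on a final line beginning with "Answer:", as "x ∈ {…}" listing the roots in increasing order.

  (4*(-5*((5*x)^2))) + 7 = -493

Step 1. [(4*(-5*((5*x)^2))) + 7 = -493] +7 is outermost — subtract 7 both sides ⇒ sub: 4*(-5*((5*x)^2)) = -500.
Step 2. [4*(-5*((5*x)^2)) = -500] divide by the outer 4. So div: -5*((5*x)^2) = -125.
Step 3. [-5*((5*x)^2) = -125] divide by the outer -5, so div: (5*x)^2 = 25.
Step 4. [(5*x)^2 = 25] √ both sides: 25 ≥ 0 gives two branches, so sqrt: 5*x = 5 or -5.
Step 5. [5*x = 5 or -5] divide by the outer 5, so div: x = 1 or -1.

Answer: x ∈ {-1, 1}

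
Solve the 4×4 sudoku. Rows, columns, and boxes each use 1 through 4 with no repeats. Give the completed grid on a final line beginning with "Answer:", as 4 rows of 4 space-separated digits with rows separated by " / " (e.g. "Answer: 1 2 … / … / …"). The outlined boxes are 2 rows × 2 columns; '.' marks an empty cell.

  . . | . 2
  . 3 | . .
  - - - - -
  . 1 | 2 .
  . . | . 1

Step 1. [r2c4∈{4}] only 4 remains possible at r2c4 ⇒ r2c4=4.
Step 2. [r3c1∈{3,4}] across row 3, 4 lands solely at r3c1 ⇒ r3c1=4.
Step 3. [r2c3∈{1}] only 1 remains possible at r2c3, so r2c3=1.
Step 4. [r4c1∈{2,3}] r4c1 is the only open cell in col 1 admitting 3, so r4c1=3.
Step 5. [r3c4∈{3}] only 3 remains possible at r3c4, so r3c4=3.
Step 6. [r1c1∈{1}] only 1 remains possible at r1c1, so r1c1=1.
Step 7. [r1c2∈{4}] r1c2 has the single candidate 4 ⇒ r1c2=4.
Step 8. [r4c2∈{2}] nothing but 2 survives at r4c2, so r4c2=2.
Step 9. [r1c3∈{3}] r1c3 is down to just 3, so r1c3=3.
Step 10. [r4c3∈{4}] nothing but 4 survives at r4c3 ⇒ r4c3=4.
Step 11. [r2c1∈{2}] r2c1 is down to just 2. So r2c1=2.

Answer: 1 4 3 2 / 2 3 1 4 / 4 1 2 3 / 3 2 4 1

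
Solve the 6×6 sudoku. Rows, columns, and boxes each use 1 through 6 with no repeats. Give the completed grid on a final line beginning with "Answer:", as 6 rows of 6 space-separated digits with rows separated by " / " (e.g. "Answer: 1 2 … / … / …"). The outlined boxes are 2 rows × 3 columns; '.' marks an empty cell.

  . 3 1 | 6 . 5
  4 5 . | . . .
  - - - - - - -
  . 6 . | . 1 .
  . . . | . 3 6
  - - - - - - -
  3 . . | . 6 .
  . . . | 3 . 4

Step 1. [r3c6∈{2}] r3c6's peers cover all but 2, so r3c6=2.
Step 2. [r3c1∈{5}] r3c1's peers cover all but 5. So r3c1=5.
Step 3. [r1c1∈{2}] only 2 remains possible at r1c1. So r1c1=2.
Step 4. [r5c6∈{1}] only 1 remains possible at r5c6. So r5c6=1.
Step 5. [r6c5∈{2,5}] across col 5, 5 lands solely at r6c5. So r6c5=5.
Step 6. [r5c4∈{2}] r5c4 is down to just 2 ⇒ r5c4=2.
Step 7. [r5c2∈{4}] r5c2 has the single candidate 4. So r5c2=4.
Step 8. [r6c1∈{1,6}] col 1 places 6 nowhere but r6c1 ⇒ r6c1=6.
Step 9. [r6c2∈{1,2}] row 6 places 1 nowhere but r6c2. So r6c2=1.
Step 10. [r3c4∈{4}] nothing but 4 survives at r3c4. So r3c4=4.
Step 11. [r4c3∈{2,4}] row 4 places 4 nowhere but r4c3. So r4c3=4.
Step 12. [r2c3∈{6}] r2c3's peers cover all but 6, so r2c3=6.
Step 13. [r4c2∈{2}] nothing but 2 survives at r4c2, so r4c2=2.
Step 14. [r4c1∈{1}] r4c1 has the single candidate 1. So r4c1=1.
Step 15. [r5c3∈{5}] r5c3 has the single candidate 5 ⇒ r5c3=5.
Step 16. [r2c5∈{2}] only 2 remains possible at r2c5 ⇒ r2c5=2.
Step 17. [r3c3∈{3}] nothing but 3 survives at r3c3 ⇒ r3c3=3.
Step 18. [r2c4∈{1}] r2c4 has the single candidate 1, so r2c4=1.
Step 19. [r4c4∈{5}] r4c4's peers cover all but 5. So r4c4=5.
Step 20. [r2c6∈{3}] r2c6's peers cover all but 3, so r2c6=3.
Step 21. [r1c5∈{4}] r1c5 is down to just 4. So r1c5=4.
Step 22. [r6c3∈{2}] only 2 remains possible at r6c3, so r6c3=2.

Answer: 2 3 1 6 4 5 / 4 5 6 1 2 3 / 5 6 3 4 1 2 / 1 2 4 5 3 6 / 3 4 5 2 6 1 / 6 1 2 3 5 4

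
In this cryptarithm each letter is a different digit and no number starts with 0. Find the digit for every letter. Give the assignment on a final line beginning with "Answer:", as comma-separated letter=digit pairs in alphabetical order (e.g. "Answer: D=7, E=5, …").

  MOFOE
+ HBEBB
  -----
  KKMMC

Step 1. [col 1: E + B ≡ C (mod 10)] C=9 is one option consistent with column 1 (E + B ≡ C (mod 10), carry-in 0) — take it, so C=9.
Step 2. [col 1: E + B ≡ C (mod 10)] several values work for E in column 1 (E + B ≡ C (mod 10), carry-in 0); try E=7, so E=7.
Step 3. [col 1: E + B ≡ C (mod 10)] in column 1 we have E+B≡C with carry-in 0; given E=7, C=9 and digits 7,9 already taken and all letters distinct, that pins B to 2, so B=2.
Step 4. [col 2: O + B ≡ M (mod 10)] M=5 is one option consistent with column 2 (O + B ≡ M (mod 10), carry-in 0) — take it ⇒ M=5.
Step 5. [col 2: O + B ≡ M (mod 10)] from column 2 (B=2, M=5, carry-in 0, digits 2,5,7,9 already taken and all letters distinct): O must equal 3. So O=3.
Step 6. [col 3: F + E ≡ M (mod 10)] in column 3 we have F+E≡M with carry-in 0; given E=7, M=5 and digits 2,3,5,7,9 already taken and all letters distinct, that pins F to 8, so F=8.
Step 7. [col 4: O + B ≡ K (mod 10)] from column 4 (O=3, B=2, carry-in 1, digits 2,3,5,7,8,9 already taken and all letters distinct): K must equal 6 ⇒ K=6.
Step 8. [col 5: M + H ≡ K (mod 10)] column 5 reads M+H+carry(0)=K with M=5, K=6; with digits 2,3,5,6,7,8,9 already taken and all letters distinct, the only value for H is 1. So H=1.

Answer: B=2, C=9, E=7, F=8, H=1, K=6, M=5, O=3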